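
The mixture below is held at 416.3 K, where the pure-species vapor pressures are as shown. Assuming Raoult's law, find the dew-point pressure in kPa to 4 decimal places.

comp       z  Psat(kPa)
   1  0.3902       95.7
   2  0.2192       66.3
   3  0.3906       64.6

At the dew point ψ → 1, so Σzᵢ/Kᵢ = 1 with Kᵢ = Pᵢˢᵃᵗ/P ⇒ 1/P = Σzᵢ/Pᵢˢᵃᵗ.
1/P = 0.3902/95.7 + 0.2192/66.3 + 0.3906/64.6 = 0.0134299 ⇒ P = 74.4604 kPa

Pdew = 74.4604 kPa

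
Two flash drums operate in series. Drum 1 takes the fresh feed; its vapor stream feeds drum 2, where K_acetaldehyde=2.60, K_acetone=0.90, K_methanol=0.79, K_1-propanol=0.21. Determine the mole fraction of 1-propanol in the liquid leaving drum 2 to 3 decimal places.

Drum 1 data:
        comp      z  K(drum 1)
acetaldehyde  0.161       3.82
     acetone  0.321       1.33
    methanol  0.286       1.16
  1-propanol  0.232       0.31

x_1-propanol (drum 2) = 0.169

Drum 1:
Material balance + equilibrium reduce to Σ zᵢ(Kᵢ−1)/(1+ψ₁(Kᵢ−1)) = 0.
g(0) = ΣzᵢKᵢ − 1 = 0.446 and g(1) = 1 − Σzᵢ/Kᵢ = -0.278, so a root lies in (0, 1).
Iterate (Newton) starting at ψ₁ = 0.5:
  ψ₁ = 0.500: g = 0.0773, g' = -0.510 → ψ₁ = 0.652
  ψ₁ = 0.652: g = -0.0022, g' = -0.553 → ψ₁ = 0.648
Converged at ψ₁ = 0.648.
Drum-1 compositions:
  acetaldehyde: x = 0.057, y = 0.218
  acetone: x = 0.264, y = 0.352
  methanol: x = 0.259, y = 0.301
  1-propanol: x = 0.419, y = 0.130
Drum-2 feed = drum-1 vapor: z₂ = (0.2176, 0.3518, 0.3006, 0.1300).
Drum 2:
Let ψ₂ = V/F and solve Σ zᵢ(Kᵢ−1)/(1+ψ₂(Kᵢ−1)) = 0.
Feasibility: ΣzᵢKᵢ = 1.147, Σzᵢ/Kᵢ = 1.474 — both > 1, two phases present.
Newton iteration, ψ₂⁰ = 0.5:
  ψ₂ = 0.500: g = -0.0839, g' = -0.414 → ψ₂ = 0.297
  ψ₂ = 0.297: g = -0.0019, g' = -0.413 → ψ₂ = 0.293
Converged at ψ₂ = 0.293.
  acetaldehyde: x = 0.148, y = 0.385
  acetone: x = 0.362, y = 0.326
  methanol: x = 0.320, y = 0.253
  1-propanol: x = 0.169, y = 0.036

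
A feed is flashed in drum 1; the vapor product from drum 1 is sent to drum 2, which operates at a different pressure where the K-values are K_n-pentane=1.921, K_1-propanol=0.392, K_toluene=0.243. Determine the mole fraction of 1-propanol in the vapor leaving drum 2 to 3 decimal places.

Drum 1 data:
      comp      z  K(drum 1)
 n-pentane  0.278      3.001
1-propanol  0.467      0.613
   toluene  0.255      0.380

Drum 1:
Rachford–Rice: g(ψ₁) = Σ zᵢ(Kᵢ−1)/(1+ψ₁(Kᵢ−1)) = 0.
g(0) = ΣzᵢKᵢ − 1 = 0.217 and g(1) = 1 − Σzᵢ/Kᵢ = -0.526, so a root lies in (0, 1).
Iterate (Newton) starting at ψ₁ = 0.44:
  ψ₁ = 0.440: g = -0.1394, g' = -0.602 → ψ₁ = 0.208
  ψ₁ = 0.208: g = 0.0145, g' = -0.766 → ψ₁ = 0.227
  ψ₁ = 0.227: g = 0.0002, g' = -0.743 → ψ₁ = 0.228
Converged at ψ₁ = 0.228.
Drum-1 compositions:
  n-pentane: x = 0.191, y = 0.573
  1-propanol: x = 0.512, y = 0.314
  toluene: x = 0.297, y = 0.113
Drum-2 feed = drum-1 vapor: z₂ = (0.5733, 0.3139, 0.1128).
Drum 2:
Material balance + equilibrium reduce to Σ zᵢ(Kᵢ−1)/(1+ψ₂(Kᵢ−1)) = 0.
g(0) = ΣzᵢKᵢ − 1 = 0.252 and g(1) = 1 − Σzᵢ/Kᵢ = -0.563, so a root lies in (0, 1).
Newton iteration, ψ₂⁰ = 0.52:
  ψ₂ = 0.520: g = -0.0629, g' = -0.646 → ψ₂ = 0.423
  ψ₂ = 0.423: g = -0.0024, g' = -0.602 → ψ₂ = 0.419
Converged at ψ₂ = 0.419.
  n-pentane: x = 0.414, y = 0.795
  1-propanol: x = 0.421, y = 0.165
  toluene: x = 0.165, y = 0.040

y_1-propanol (drum 2) = 0.165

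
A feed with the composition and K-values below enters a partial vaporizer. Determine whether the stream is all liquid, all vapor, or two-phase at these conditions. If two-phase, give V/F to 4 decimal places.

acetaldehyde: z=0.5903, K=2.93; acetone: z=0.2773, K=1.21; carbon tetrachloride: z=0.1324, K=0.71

all vapor

ΣzᵢKᵢ = 2.1591; Σzᵢ/Kᵢ = 0.6171.
Since Σzᵢ/Kᵢ < 1 the mixture is above its dew point — single vapor phase.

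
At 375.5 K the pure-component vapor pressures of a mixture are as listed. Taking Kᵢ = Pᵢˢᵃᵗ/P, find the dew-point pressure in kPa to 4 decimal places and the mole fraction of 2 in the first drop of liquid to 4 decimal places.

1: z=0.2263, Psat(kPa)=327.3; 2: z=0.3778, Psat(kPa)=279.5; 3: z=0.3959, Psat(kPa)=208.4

Pdew = 253.6252 kPa, x_2 = 0.3428

At the dew point ψ → 1, so Σzᵢ/Kᵢ = 1 with Kᵢ = Pᵢˢᵃᵗ/P ⇒ 1/P = Σzᵢ/Pᵢˢᵃᵗ.
1/P = 0.2263/327.3 + 0.3778/279.5 + 0.3959/208.4 = 0.0039428 ⇒ P = 253.6252 kPa
xᵢ = zᵢP/Pᵢˢᵃᵗ ⇒ x_2 = 0.3778·253.6252/279.5 = 0.3428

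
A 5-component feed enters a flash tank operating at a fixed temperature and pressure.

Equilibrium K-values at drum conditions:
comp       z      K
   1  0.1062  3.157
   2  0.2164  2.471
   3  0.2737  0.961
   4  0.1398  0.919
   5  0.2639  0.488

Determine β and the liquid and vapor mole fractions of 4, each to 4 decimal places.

Let β = V/F and solve Σ zᵢ(Kᵢ−1)/(1+β(Kᵢ−1)) = 0.
g(0) = ΣzᵢKᵢ − 1 = 0.3903 and g(1) = 1 − Σzᵢ/Kᵢ = -0.0989, so a root lies in (0, 1).
Newton iteration, β⁰ = 0.5:
  β = 0.5000: g = 0.08933, g' = -0.3962 → β = 0.7254
  β = 0.7254: g = 0.00533, g' = -0.3613 → β = 0.7402
Converged at β = 0.7402.
Compositions from xᵢ = zᵢ/(1+β(Kᵢ−1)), yᵢ = Kᵢxᵢ:
  1: x = 0.0409, y = 0.1291
  2: x = 0.1036, y = 0.2560
  3: x = 0.2818, y = 0.2708
  4: x = 0.1487, y = 0.1367
  5: x = 0.4250, y = 0.2074

β = 0.7402, x_4 = 0.1487, y_4 = 0.1367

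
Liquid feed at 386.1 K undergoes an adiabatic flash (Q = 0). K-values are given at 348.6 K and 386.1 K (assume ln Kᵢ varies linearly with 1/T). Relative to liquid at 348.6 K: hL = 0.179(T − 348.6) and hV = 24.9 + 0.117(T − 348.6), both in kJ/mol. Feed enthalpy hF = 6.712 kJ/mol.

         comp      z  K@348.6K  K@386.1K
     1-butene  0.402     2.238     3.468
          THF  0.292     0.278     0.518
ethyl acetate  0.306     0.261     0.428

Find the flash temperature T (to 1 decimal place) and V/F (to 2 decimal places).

T = 358.8 K, V/F = 0.20

Adiabatic flash: solve Rachford–Rice at each trial T, then check hF = ψ·hV(T) + (1−ψ)·hL(T).
  T = 348.6 K: K = (2.238, 0.278, 0.261), RR gives ψ = 0.067, H_out = 1.671 kJ/mol
  T = 386.1 K: K = (3.468, 0.518, 0.428), RR gives ψ = 0.517, H_out = 18.382 kJ/mol
  T = 367.4 K: K = (2.819, 0.386, 0.339), RR gives ψ = 0.301, H_out = 10.506 kJ/mol
  T = 358.0 K: K = (2.519, 0.329, 0.298), RR gives ψ = 0.192, H_out = 6.345 kJ/mol
  T = 362.7 K: K = (2.667, 0.357, 0.318), RR gives ψ = 0.247, H_out = 8.468 kJ/mol
  T = 360.4 K: K = (2.594, 0.343, 0.308), RR gives ψ = 0.221, H_out = 7.442 kJ/mol
Linear interpolation between T = 358.0 (H_out = 6.345) and T = 360.4 (H_out = 7.442) on hF = 6.712 gives T ≈ 358.8 K, at which ψ = 0.20.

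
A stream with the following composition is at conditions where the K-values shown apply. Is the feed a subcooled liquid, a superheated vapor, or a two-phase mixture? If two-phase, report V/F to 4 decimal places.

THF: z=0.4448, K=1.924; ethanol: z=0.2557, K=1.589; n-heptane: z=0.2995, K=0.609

superheated vapor

ΣzᵢKᵢ = 1.4445; Σzᵢ/Kᵢ = 0.8839.
Since Σzᵢ/Kᵢ < 1 the mixture is above its dew point — single vapor phase.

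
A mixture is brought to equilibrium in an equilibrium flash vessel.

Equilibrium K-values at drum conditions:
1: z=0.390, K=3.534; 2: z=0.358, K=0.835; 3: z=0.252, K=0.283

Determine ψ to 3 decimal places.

ψ = 0.612

Newton iteration, ψ⁰ = 0.5:
  ψ = 0.500: g = 0.0899, g' = -0.814 → ψ = 0.610
  ψ = 0.610: g = 0.0010, g' = -0.808 → ψ = 0.612
Converged at ψ = 0.612.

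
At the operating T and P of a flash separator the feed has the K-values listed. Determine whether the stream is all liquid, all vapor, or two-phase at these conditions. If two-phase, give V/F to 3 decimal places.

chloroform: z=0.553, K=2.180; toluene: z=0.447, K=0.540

two-phase, V/F = 0.823

ΣzᵢKᵢ = 1.447; Σzᵢ/Kᵢ = 1.081.
Both exceed 1, so a two-phase solution exists.
Let ψ = V/F and solve Σ zᵢ(Kᵢ−1)/(1+ψ(Kᵢ−1)) = 0.
Iterate (Newton) starting at ψ = 0.42:
  ψ = 0.420: g = 0.1814, g' = -0.490 → ψ = 0.791
  ψ = 0.791: g = 0.0144, g' = -0.440 → ψ = 0.823
Converged at ψ = 0.823.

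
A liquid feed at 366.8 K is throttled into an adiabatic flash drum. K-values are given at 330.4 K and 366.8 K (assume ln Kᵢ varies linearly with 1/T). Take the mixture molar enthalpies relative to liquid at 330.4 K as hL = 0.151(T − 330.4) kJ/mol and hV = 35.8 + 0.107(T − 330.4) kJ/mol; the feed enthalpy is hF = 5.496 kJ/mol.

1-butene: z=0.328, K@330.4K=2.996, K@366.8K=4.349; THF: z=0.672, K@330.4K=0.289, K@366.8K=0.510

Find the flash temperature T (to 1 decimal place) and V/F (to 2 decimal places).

Adiabatic flash: solve Rachford–Rice at each trial T, then check hF = ψ·hV(T) + (1−ψ)·hL(T).
  T = 330.4 K: K = (2.996, 0.289), RR gives ψ = 0.125, H_out = 4.462 kJ/mol
  T = 366.8 K: K = (4.349, 0.510), RR gives ψ = 0.469, H_out = 21.526 kJ/mol
  T = 348.6 K: K = (3.645, 0.390), RR gives ψ = 0.283, H_out = 12.664 kJ/mol
  T = 339.5 K: K = (3.313, 0.337), RR gives ψ = 0.204, H_out = 8.601 kJ/mol
  T = 334.9 K: K = (3.151, 0.312), RR gives ψ = 0.164, H_out = 6.533 kJ/mol
  T = 332.6 K: K = (3.071, 0.300), RR gives ψ = 0.144, H_out = 5.482 kJ/mol
Linear interpolation between T = 332.6 (H_out = 5.482) and T = 334.9 (H_out = 6.533) on hF = 5.496 gives T ≈ 332.6 K, at which ψ = 0.14.

T = 332.6 K, V/F = 0.14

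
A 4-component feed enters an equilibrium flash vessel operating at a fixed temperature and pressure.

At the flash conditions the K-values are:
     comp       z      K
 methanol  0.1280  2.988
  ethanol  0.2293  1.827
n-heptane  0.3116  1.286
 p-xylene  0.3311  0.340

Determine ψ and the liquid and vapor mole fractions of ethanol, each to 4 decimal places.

ψ = 0.5247, x_ethanol = 0.1599, y_ethanol = 0.2922

Rachford–Rice: g(ψ) = Σ zᵢ(Kᵢ−1)/(1+ψ(Kᵢ−1)) = 0.
Feasibility: ΣzᵢKᵢ = 1.3147, Σzᵢ/Kᵢ = 1.3845 — both > 1, two phases present.
Newton–Raphson from ψ = 0.5:
  ψ = 0.5000: g = 0.01358, g' = -0.5465 → ψ = 0.5249
  ψ = 0.5249: g = -0.00009, g' = -0.5543 → ψ = 0.5247
Converged at ψ = 0.5247.
Compositions from xᵢ = zᵢ/(1+ψ(Kᵢ−1)), yᵢ = Kᵢxᵢ:
  methanol: x = 0.0627, y = 0.1872
  ethanol: x = 0.1599, y = 0.2922
  n-heptane: x = 0.2709, y = 0.3484
  p-xylene: x = 0.5065, y = 0.1722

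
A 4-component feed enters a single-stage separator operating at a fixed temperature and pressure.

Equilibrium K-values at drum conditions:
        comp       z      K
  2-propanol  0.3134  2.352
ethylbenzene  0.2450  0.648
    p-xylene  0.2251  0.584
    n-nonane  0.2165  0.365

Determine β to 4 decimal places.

Material balance + equilibrium reduce to Σ zᵢ(Kᵢ−1)/(1+β(Kᵢ−1)) = 0.
Feasibility: ΣzᵢKᵢ = 1.1064, Σzᵢ/Kᵢ = 1.4899 — both > 1, two phases present.
Iterate (Newton) starting at β = 0.58:
  β = 0.5800: g = -0.21193, g' = -0.5143 → β = 0.1680
  β = 0.1680: g = -0.00092, g' = -0.5692 → β = 0.1663
Converged at β = 0.1663.

β = 0.1663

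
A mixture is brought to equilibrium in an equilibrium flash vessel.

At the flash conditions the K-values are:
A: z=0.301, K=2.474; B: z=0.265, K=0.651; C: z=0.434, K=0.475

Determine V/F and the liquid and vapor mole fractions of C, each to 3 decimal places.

V/F = 0.181, x_C = 0.479, y_C = 0.228

Material balance + equilibrium reduce to Σ zᵢ(Kᵢ−1)/(1+V/F(Kᵢ−1)) = 0.
g(0) = ΣzᵢKᵢ − 1 = 0.123 and g(1) = 1 − Σzᵢ/Kᵢ = -0.442, so a root lies in (0, 1).
Newton iteration, V/F⁰ = 0.5:
  V/F = 0.500: g = -0.1656, g' = -0.484 → V/F = 0.158
  V/F = 0.158: g = 0.0135, g' = -0.609 → V/F = 0.180
  V/F = 0.180: g = 0.0002, g' = -0.591 → V/F = 0.181
Converged at V/F = 0.181.
Compositions from xᵢ = zᵢ/(1+V/F(Kᵢ−1)), yᵢ = Kᵢxᵢ:
  A: x = 0.238, y = 0.588
  B: x = 0.283, y = 0.184
  C: x = 0.479, y = 0.228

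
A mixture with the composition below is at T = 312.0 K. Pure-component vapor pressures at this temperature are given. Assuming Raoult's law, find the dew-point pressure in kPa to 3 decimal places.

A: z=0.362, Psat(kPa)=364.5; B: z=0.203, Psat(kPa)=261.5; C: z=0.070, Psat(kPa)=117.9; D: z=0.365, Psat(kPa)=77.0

Pdew = 140.777 kPa

At the dew point ψ → 1, so Σzᵢ/Kᵢ = 1 with Kᵢ = Pᵢˢᵃᵗ/P ⇒ 1/P = Σzᵢ/Pᵢˢᵃᵗ.
1/P = 0.362/364.5 + 0.203/261.5 + 0.070/117.9 + 0.365/77.0 = 0.007103 ⇒ P = 140.777 kPa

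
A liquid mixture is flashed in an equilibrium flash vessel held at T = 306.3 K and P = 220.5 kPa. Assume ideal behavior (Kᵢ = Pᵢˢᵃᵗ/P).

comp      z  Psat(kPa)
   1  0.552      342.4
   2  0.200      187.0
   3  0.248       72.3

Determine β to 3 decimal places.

β = 0.368

Raoult's law: Kᵢ = Pᵢˢᵃᵗ/P = Pᵢˢᵃᵗ/220.5.
  K_1 = 342.4/220.5 = 1.55283, K_2 = 187.0/220.5 = 0.84807, K_3 = 72.3/220.5 = 0.32789
Rachford–Rice: g(β) = Σ zᵢ(Kᵢ−1)/(1+β(Kᵢ−1)) = 0.
g(0) = ΣzᵢKᵢ − 1 = 0.108 and g(1) = 1 − Σzᵢ/Kᵢ = -0.348, so a root lies in (0, 1).
Iterate (Newton) starting at β = 0.57:
  β = 0.570: g = -0.0714, g' = -0.397 → β = 0.390
  β = 0.390: g = -0.0073, g' = -0.325 → β = 0.368
Converged at β = 0.368.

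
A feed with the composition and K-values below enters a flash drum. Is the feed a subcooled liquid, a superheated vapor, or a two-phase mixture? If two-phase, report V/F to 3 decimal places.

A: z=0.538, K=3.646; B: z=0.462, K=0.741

superheated vapor

ΣzᵢKᵢ = 2.304; Σzᵢ/Kᵢ = 0.771.
Since Σzᵢ/Kᵢ < 1 the mixture is above its dew point — single vapor phase.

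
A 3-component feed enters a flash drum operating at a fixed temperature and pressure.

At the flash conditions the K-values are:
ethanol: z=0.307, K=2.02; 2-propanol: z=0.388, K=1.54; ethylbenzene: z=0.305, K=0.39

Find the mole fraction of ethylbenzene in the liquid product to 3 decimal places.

Rachford–Rice: g(V/F) = Σ zᵢ(Kᵢ−1)/(1+V/F(Kᵢ−1)) = 0.
g(0) = ΣzᵢKᵢ − 1 = 0.337 and g(1) = 1 − Σzᵢ/Kᵢ = -0.186, so a root lies in (0, 1).
Newton–Raphson from V/F = 0.5:
  V/F = 0.500: g = 0.1047, g' = -0.445 → V/F = 0.735
  V/F = 0.735: g = -0.0083, g' = -0.535 → V/F = 0.719
Converged at V/F = 0.719.
Compositions from xᵢ = zᵢ/(1+V/F(Kᵢ−1)), yᵢ = Kᵢxᵢ:
  ethanol: x = 0.177, y = 0.358
  2-propanol: x = 0.279, y = 0.430
  ethylbenzene: x = 0.543, y = 0.212

x_ethylbenzene = 0.543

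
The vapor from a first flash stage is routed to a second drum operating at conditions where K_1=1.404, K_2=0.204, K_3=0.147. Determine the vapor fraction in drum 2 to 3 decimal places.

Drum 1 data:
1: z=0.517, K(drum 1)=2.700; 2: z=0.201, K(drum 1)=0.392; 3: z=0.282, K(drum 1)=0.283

Drum 1:
Newton iteration, ψ₁⁰ = 0.5:
  ψ₁ = 0.500: g = -0.0157, g' = -0.942 → ψ₁ = 0.483
Converged at ψ₁ = 0.483.
Drum-1 compositions:
  1: x = 0.284, y = 0.766
  2: x = 0.285, y = 0.112
  3: x = 0.432, y = 0.122
Drum-2 feed = drum-1 vapor: z₂ = (0.7663, 0.1116, 0.1221).
Drum 2:
Rachford–Rice: g(ψ₂) = Σ zᵢ(Kᵢ−1)/(1+ψ₂(Kᵢ−1)) = 0.
Check two-phase: ΣzᵢKᵢ = 1.117 > 1 and Σzᵢ/Kᵢ = 1.924 > 1, so g(0) = 0.117 > 0 and g(1) = -0.924 < 0.
Iterate (Newton) starting at ψ₂ = 0.54:
  ψ₂ = 0.540: g = -0.0948, g' = -0.607 → ψ₂ = 0.384
  ψ₂ = 0.384: g = -0.0148, g' = -0.437 → ψ₂ = 0.350
  ψ₂ = 0.350: g = -0.0004, g' = -0.412 → ψ₂ = 0.349
Converged at ψ₂ = 0.349.
  1: x = 0.672, y = 0.943
  2: x = 0.155, y = 0.032
  3: x = 0.174, y = 0.026

V/F (drum 2) = 0.349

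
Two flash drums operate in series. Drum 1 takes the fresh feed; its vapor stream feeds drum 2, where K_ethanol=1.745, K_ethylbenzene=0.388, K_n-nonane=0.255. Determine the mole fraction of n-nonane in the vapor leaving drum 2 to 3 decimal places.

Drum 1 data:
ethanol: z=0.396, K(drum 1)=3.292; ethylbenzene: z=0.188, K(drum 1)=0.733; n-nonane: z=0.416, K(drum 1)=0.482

y_n-nonane (drum 2) = 0.085

Drum 1:
Newton iteration, ψ₁⁰ = 0.5:
  ψ₁ = 0.500: g = 0.0742, g' = -0.673 → ψ₁ = 0.610
  ψ₁ = 0.610: g = 0.0033, g' = -0.619 → ψ₁ = 0.616
Converged at ψ₁ = 0.616.
Drum-1 compositions:
  ethanol: x = 0.164, y = 0.541
  ethylbenzene: x = 0.225, y = 0.165
  n-nonane: x = 0.611, y = 0.294
Drum-2 feed = drum-1 vapor: z₂ = (0.5407, 0.1649, 0.2944).
Drum 2:
Let ψ₂ = V/F and solve Σ zᵢ(Kᵢ−1)/(1+ψ₂(Kᵢ−1)) = 0.
g(0) = ΣzᵢKᵢ − 1 = 0.083 and g(1) = 1 − Σzᵢ/Kᵢ = -0.889, so a root lies in (0, 1).
Newton–Raphson from ψ₂ = 0.5:
  ψ₂ = 0.500: g = -0.2015, g' = -0.703 → ψ₂ = 0.213
  ψ₂ = 0.213: g = -0.0292, g' = -0.536 → ψ₂ = 0.159
  ψ₂ = 0.159: g = -0.0003, g' = -0.526 → ψ₂ = 0.158
Converged at ψ₂ = 0.158.
  ethanol: x = 0.484, y = 0.844
  ethylbenzene: x = 0.183, y = 0.071
  n-nonane: x = 0.334, y = 0.085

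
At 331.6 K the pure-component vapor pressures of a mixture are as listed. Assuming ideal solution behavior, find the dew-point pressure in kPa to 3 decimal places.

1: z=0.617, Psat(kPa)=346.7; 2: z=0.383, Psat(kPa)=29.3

At the dew point ψ → 1, so Σzᵢ/Kᵢ = 1 with Kᵢ = Pᵢˢᵃᵗ/P ⇒ 1/P = Σzᵢ/Pᵢˢᵃᵗ.
1/P = 0.617/346.7 + 0.383/29.3 = 0.014851 ⇒ P = 67.334 kPa

Pdew = 67.334 kPa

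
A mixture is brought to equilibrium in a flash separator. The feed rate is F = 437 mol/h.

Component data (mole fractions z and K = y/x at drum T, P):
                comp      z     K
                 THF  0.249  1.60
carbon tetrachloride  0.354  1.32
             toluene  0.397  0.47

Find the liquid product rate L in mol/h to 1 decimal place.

Rachford–Rice: g(β) = Σ zᵢ(Kᵢ−1)/(1+β(Kᵢ−1)) = 0.
Feasibility: ΣzᵢKᵢ = 1.052, Σzᵢ/Kᵢ = 1.268 — both > 1, two phases present.
Newton–Raphson from β = 0.6:
  β = 0.600: g = -0.1036, g' = -0.314 → β = 0.270
  β = 0.270: g = -0.0126, g' = -0.249 → β = 0.219
  β = 0.219: g = -0.0001, g' = -0.244 → β = 0.218
Converged at β = 0.218.
Then V = β·F = 0.2185·437 = 95.5 mol/h and L = F − V = 341.5 mol/h.

L = 341.5 mol/h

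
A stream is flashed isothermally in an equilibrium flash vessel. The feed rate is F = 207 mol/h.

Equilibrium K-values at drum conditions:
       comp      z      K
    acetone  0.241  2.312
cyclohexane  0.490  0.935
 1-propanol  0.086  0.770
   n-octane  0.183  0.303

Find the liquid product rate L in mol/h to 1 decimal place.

Newton–Raphson from β = 0.5:
  β = 0.500: g = -0.0601, g' = -0.369 → β = 0.337
  β = 0.337: g = -0.0015, g' = -0.359 → β = 0.333
Converged at β = 0.333.
Then V = β·F = 0.3329·207 = 68.9 mol/h and L = F − V = 138.1 mol/h.

L = 138.1 mol/h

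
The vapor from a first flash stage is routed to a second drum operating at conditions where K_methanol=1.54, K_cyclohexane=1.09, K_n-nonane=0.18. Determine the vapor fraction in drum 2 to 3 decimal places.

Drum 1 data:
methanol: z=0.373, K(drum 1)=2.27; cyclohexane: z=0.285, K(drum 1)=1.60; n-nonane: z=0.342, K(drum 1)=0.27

V/F (drum 2) = 0.577

Drum 1:
Rachford–Rice: g(ψ₁) = Σ zᵢ(Kᵢ−1)/(1+ψ₁(Kᵢ−1)) = 0.
g(0) = ΣzᵢKᵢ − 1 = 0.395 and g(1) = 1 − Σzᵢ/Kᵢ = -0.609, so a root lies in (0, 1).
Newton iteration, ψ₁⁰ = 0.5:
  ψ₁ = 0.500: g = 0.0281, g' = -0.738 → ψ₁ = 0.538
  ψ₁ = 0.538: g = -0.0005, g' = -0.765 → ψ₁ = 0.537
Converged at ψ₁ = 0.537.
Drum-1 compositions:
  methanol: x = 0.222, y = 0.503
  cyclohexane: x = 0.216, y = 0.345
  n-nonane: x = 0.563, y = 0.152
Drum-2 feed = drum-1 vapor: z₂ = (0.5032, 0.3448, 0.1520).
Drum 2:
Iterate (Newton) starting at ψ₂ = 0.58:
  ψ₂ = 0.580: g = -0.0012, g' = -0.459 → ψ₂ = 0.577
Converged at ψ₂ = 0.577.
  methanol: x = 0.384, y = 0.591
  cyclohexane: x = 0.328, y = 0.357
  n-nonane: x = 0.289, y = 0.052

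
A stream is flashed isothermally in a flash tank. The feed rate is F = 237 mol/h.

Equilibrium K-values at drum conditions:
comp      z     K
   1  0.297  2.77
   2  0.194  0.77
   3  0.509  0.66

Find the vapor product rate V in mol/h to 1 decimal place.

Newton iteration, V/F⁰ = 0.5:
  V/F = 0.500: g = 0.0200, g' = -0.360 → V/F = 0.555
  V/F = 0.555: g = 0.0006, g' = -0.340 → V/F = 0.557
Converged at V/F = 0.557.
Then V = V/F·F = 0.5571·237 = 132.0 mol/h and L = F − V = 105.0 mol/h.

V = 132.0 mol/h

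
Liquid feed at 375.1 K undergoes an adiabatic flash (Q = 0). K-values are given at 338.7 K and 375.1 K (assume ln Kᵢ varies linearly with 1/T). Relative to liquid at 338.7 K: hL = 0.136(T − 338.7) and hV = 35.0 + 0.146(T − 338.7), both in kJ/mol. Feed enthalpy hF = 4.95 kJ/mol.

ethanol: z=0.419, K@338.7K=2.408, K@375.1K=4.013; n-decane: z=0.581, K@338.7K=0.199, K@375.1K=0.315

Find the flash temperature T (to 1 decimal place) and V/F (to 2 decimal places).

Adiabatic flash: solve Rachford–Rice at each trial T, then check hF = ψ·hV(T) + (1−ψ)·hL(T).
  T = 338.7 K: K = (2.408, 0.199), RR gives ψ = 0.110, H_out = 3.866 kJ/mol
  T = 375.1 K: K = (4.013, 0.315), RR gives ψ = 0.419, H_out = 19.763 kJ/mol
  T = 356.9 K: K = (3.149, 0.253), RR gives ψ = 0.291, H_out = 12.707 kJ/mol
  T = 347.8 K: K = (2.764, 0.225), RR gives ψ = 0.211, H_out = 8.654 kJ/mol
  T = 343.2 K: K = (2.580, 0.212), RR gives ψ = 0.164, H_out = 6.354 kJ/mol
  T = 340.9 K: K = (2.491, 0.205), RR gives ψ = 0.138, H_out = 5.116 kJ/mol
Linear interpolation between T = 338.7 (H_out = 3.866) and T = 340.9 (H_out = 5.116) on hF = 4.95 gives T ≈ 340.6 K, at which ψ = 0.13.

T = 340.6 K, V/F = 0.13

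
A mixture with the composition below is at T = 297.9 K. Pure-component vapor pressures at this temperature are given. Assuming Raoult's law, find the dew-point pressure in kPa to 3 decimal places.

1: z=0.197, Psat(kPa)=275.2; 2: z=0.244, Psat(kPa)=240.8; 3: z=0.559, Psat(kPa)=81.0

At the dew point ψ → 1, so Σzᵢ/Kᵢ = 1 with Kᵢ = Pᵢˢᵃᵗ/P ⇒ 1/P = Σzᵢ/Pᵢˢᵃᵗ.
1/P = 0.197/275.2 + 0.244/240.8 + 0.559/81.0 = 0.008630 ⇒ P = 115.870 kPa

Pdew = 115.870 kPa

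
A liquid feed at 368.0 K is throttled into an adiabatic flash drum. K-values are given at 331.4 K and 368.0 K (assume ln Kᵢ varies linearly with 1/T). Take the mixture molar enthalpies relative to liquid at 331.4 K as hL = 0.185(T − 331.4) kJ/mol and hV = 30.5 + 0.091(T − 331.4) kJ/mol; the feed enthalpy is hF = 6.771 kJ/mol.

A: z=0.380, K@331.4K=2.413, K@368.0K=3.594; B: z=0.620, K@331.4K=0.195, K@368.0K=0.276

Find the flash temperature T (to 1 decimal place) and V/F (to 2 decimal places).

Adiabatic flash: solve Rachford–Rice at each trial T, then check hF = ψ·hV(T) + (1−ψ)·hL(T).
  T = 331.4 K: K = (2.413, 0.195), RR gives ψ = 0.033, H_out = 1.015 kJ/mol
  T = 368.0 K: K = (3.594, 0.276), RR gives ψ = 0.286, H_out = 14.506 kJ/mol
  T = 349.7 K: K = (2.976, 0.234), RR gives ψ = 0.182, H_out = 8.633 kJ/mol
  T = 340.5 K: K = (2.686, 0.214), RR gives ψ = 0.116, H_out = 5.113 kJ/mol
  T = 345.1 K: K = (2.829, 0.224), RR gives ψ = 0.151, H_out = 6.937 kJ/mol
  T = 342.8 K: K = (2.757, 0.219), RR gives ψ = 0.134, H_out = 6.042 kJ/mol
Linear interpolation between T = 342.8 (H_out = 6.042) and T = 345.1 (H_out = 6.937) on hF = 6.771 gives T ≈ 344.7 K, at which ψ = 0.15.

T = 344.7 K, V/F = 0.15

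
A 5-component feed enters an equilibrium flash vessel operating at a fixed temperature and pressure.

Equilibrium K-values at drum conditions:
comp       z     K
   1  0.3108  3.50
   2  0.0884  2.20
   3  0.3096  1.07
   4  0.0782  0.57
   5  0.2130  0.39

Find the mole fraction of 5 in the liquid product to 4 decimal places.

x_5 = 0.4412

Material balance + equilibrium reduce to Σ zᵢ(Kᵢ−1)/(1+V/F(Kᵢ−1)) = 0.
Check two-phase: ΣzᵢKᵢ = 1.7412 > 1 and Σzᵢ/Kᵢ = 1.1017 > 1, so g(0) = 0.7412 > 0 and g(1) = -0.1017 < 0.
Newton–Raphson from V/F = 0.5:
  V/F = 0.5000: g = 0.20279, g' = -0.6224 → V/F = 0.8258
  V/F = 0.8258: g = 0.01335, g' = -0.5969 → V/F = 0.8482
  V/F = 0.8482: g = -0.00012, g' = -0.6082 → V/F = 0.8480
Converged at V/F = 0.8480.
Compositions from xᵢ = zᵢ/(1+V/F(Kᵢ−1)), yᵢ = Kᵢxᵢ:
  1: x = 0.0996, y = 0.3487
  2: x = 0.0438, y = 0.0964
  3: x = 0.2923, y = 0.3127
  4: x = 0.1231, y = 0.0702
  5: x = 0.4412, y = 0.1721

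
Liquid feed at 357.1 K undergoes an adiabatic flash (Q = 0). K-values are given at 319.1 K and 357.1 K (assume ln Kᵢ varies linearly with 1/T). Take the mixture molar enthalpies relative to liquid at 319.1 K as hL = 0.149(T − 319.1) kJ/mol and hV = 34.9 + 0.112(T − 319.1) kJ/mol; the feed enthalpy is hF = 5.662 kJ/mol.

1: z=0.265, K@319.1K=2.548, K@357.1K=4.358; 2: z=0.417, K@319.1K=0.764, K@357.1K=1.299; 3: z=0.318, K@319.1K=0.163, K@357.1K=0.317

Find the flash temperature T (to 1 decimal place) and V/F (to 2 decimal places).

T = 324.0 K, V/F = 0.14

Adiabatic flash: solve Rachford–Rice at each trial T, then check hF = ψ·hV(T) + (1−ψ)·hL(T).
  T = 319.1 K: K = (2.548, 0.764, 0.163), RR gives ψ = 0.054, H_out = 1.890 kJ/mol
  T = 357.1 K: K = (4.358, 1.299, 0.317), RR gives ψ = 0.642, H_out = 27.156 kJ/mol
  T = 338.1 K: K = (3.383, 1.011, 0.232), RR gives ψ = 0.369, H_out = 15.433 kJ/mol
  T = 328.6 K: K = (2.948, 0.883, 0.195), RR gives ψ = 0.220, H_out = 9.021 kJ/mol
  T = 323.9 K: K = (2.746, 0.823, 0.179), RR gives ψ = 0.141, H_out = 5.613 kJ/mol
  T = 326.2 K: K = (2.844, 0.852, 0.187), RR gives ψ = 0.180, H_out = 7.305 kJ/mol
Linear interpolation between T = 323.9 (H_out = 5.613) and T = 326.2 (H_out = 7.305) on hF = 5.662 gives T ≈ 324.0 K, at which ψ = 0.14.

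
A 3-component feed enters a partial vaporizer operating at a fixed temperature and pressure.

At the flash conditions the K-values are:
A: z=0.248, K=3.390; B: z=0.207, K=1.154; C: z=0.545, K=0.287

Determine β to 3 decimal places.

Rachford–Rice: g(β) = Σ zᵢ(Kᵢ−1)/(1+β(Kᵢ−1)) = 0.
Check two-phase: ΣzᵢKᵢ = 1.236 > 1 and Σzᵢ/Kᵢ = 2.151 > 1, so g(0) = 0.236 > 0 and g(1) = -1.151 < 0.
Iterate (Newton) starting at β = 0.5:
  β = 0.500: g = -0.3042, g' = -0.967 → β = 0.185
  β = 0.185: g = -0.0062, g' = -1.053 → β = 0.180
Converged at β = 0.180.

β = 0.180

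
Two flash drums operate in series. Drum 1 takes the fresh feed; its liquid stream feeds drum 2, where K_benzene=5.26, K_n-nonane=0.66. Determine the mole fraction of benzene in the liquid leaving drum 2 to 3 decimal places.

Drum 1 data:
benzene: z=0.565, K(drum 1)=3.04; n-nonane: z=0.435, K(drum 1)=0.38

Drum 1:
Rachford–Rice: g(ψ₁) = Σ zᵢ(Kᵢ−1)/(1+ψ₁(Kᵢ−1)) = 0.
Feasibility: ΣzᵢKᵢ = 1.883, Σzᵢ/Kᵢ = 1.331 — both > 1, two phases present.
Iterate (Newton) starting at ψ₁ = 0.5:
  ψ₁ = 0.500: g = 0.1797, g' = -0.927 → ψ₁ = 0.694
  ψ₁ = 0.694: g = 0.0039, g' = -0.918 → ψ₁ = 0.698
Converged at ψ₁ = 0.698.
Drum-1 compositions:
  benzene: x = 0.233, y = 0.709
  n-nonane: x = 0.767, y = 0.291
Drum-2 feed = drum-1 liquid: z₂ = (0.2331, 0.7669).
Drum 2:
Rachford–Rice: g(ψ₂) = Σ zᵢ(Kᵢ−1)/(1+ψ₂(Kᵢ−1)) = 0.
Check two-phase: ΣzᵢKᵢ = 1.732 > 1 and Σzᵢ/Kᵢ = 1.206 > 1, so g(0) = 0.732 > 0 and g(1) = -0.206 < 0.
Binary case is linear: z₁(K₁−1)(1+ψ₂(K₂−1)) + z₂(K₂−1)(1+ψ₂(K₁−1)) = 0
⇒ ψ₂ = [z₁(K₁−1)+z₂(K₂−1)] / [−(K₁−1)(K₂−1)] = 0.7322/1.4484 = 0.506
  benzene: x = 0.074, y = 0.389
  n-nonane: x = 0.926, y = 0.611

x_benzene (drum 2) = 0.074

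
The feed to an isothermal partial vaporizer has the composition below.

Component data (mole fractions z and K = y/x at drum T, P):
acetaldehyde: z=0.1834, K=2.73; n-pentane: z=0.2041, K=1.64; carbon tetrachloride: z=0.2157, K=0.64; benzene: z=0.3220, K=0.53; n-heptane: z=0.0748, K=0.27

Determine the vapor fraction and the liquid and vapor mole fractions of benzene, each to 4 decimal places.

Iterate (Newton) starting at ψ = 0.47:
  ψ = 0.4700: g = -0.09543, g' = -0.4664 → ψ = 0.2654
  ψ = 0.2654: g = 0.00261, g' = -0.5072 → ψ = 0.2706
Converged at ψ = 0.2706.
Compositions from xᵢ = zᵢ/(1+ψ(Kᵢ−1)), yᵢ = Kᵢxᵢ:
  acetaldehyde: x = 0.1249, y = 0.3410
  n-pentane: x = 0.1740, y = 0.2853
  carbon tetrachloride: x = 0.2390, y = 0.1529
  benzene: x = 0.3689, y = 0.1955
  n-heptane: x = 0.0932, y = 0.0252

ψ = 0.2706, x_benzene = 0.3689, y_benzene = 0.1955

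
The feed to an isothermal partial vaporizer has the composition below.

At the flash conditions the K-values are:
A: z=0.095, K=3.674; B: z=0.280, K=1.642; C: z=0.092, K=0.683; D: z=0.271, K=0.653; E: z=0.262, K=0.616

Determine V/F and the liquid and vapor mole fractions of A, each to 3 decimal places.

V/F = 0.413, x_A = 0.045, y_A = 0.166

Rachford–Rice: g(V/F) = Σ zᵢ(Kᵢ−1)/(1+V/F(Kᵢ−1)) = 0.
Check two-phase: ΣzᵢKᵢ = 1.210 > 1 and Σzᵢ/Kᵢ = 1.171 > 1, so g(0) = 0.210 > 0 and g(1) = -0.171 < 0.
Iterate (Newton) starting at V/F = 0.56:
  V/F = 0.560: g = -0.0464, g' = -0.298 → V/F = 0.404
  V/F = 0.404: g = 0.0029, g' = -0.340 → V/F = 0.413
Converged at V/F = 0.413.
Compositions from xᵢ = zᵢ/(1+V/F(Kᵢ−1)), yᵢ = Kᵢxᵢ:
  A: x = 0.045, y = 0.166
  B: x = 0.221, y = 0.363
  C: x = 0.106, y = 0.072
  D: x = 0.316, y = 0.207
  E: x = 0.311, y = 0.192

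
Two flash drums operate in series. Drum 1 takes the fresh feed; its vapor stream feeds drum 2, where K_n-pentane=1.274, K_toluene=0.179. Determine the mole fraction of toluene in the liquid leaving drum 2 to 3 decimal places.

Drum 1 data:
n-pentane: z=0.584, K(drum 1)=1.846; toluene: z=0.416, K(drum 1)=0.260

Drum 1:
Binary case is linear: z₁(K₁−1)(1+ψ₁(K₂−1)) + z₂(K₂−1)(1+ψ₁(K₁−1)) = 0
⇒ ψ₁ = [z₁(K₁−1)+z₂(K₂−1)] / [−(K₁−1)(K₂−1)] = 0.1862/0.6260 = 0.297
Drum-1 compositions:
  n-pentane: x = 0.467, y = 0.861
  toluene: x = 0.533, y = 0.139
Drum-2 feed = drum-1 vapor: z₂ = (0.8613, 0.1387).
Drum 2:
Rachford–Rice: g(ψ₂) = Σ zᵢ(Kᵢ−1)/(1+ψ₂(Kᵢ−1)) = 0.
Check two-phase: ΣzᵢKᵢ = 1.122 > 1 and Σzᵢ/Kᵢ = 1.451 > 1, so g(0) = 0.122 > 0 and g(1) = -0.451 < 0.
Binary case is linear: z₁(K₁−1)(1+ψ₂(K₂−1)) + z₂(K₂−1)(1+ψ₂(K₁−1)) = 0
⇒ ψ₂ = [z₁(K₁−1)+z₂(K₂−1)] / [−(K₁−1)(K₂−1)] = 0.1221/0.2250 = 0.543
  n-pentane: x = 0.750, y = 0.955
  toluene: x = 0.250, y = 0.045

x_toluene (drum 2) = 0.250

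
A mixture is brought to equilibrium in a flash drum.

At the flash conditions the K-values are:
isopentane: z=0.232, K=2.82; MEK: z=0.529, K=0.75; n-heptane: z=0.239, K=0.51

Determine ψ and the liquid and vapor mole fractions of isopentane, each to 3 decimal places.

Rachford–Rice: g(ψ) = Σ zᵢ(Kᵢ−1)/(1+ψ(Kᵢ−1)) = 0.
Feasibility: ΣzᵢKᵢ = 1.173, Σzᵢ/Kᵢ = 1.256 — both > 1, two phases present.
Newton iteration, ψ⁰ = 0.48:
  ψ = 0.480: g = -0.0780, g' = -0.360 → ψ = 0.263
  ψ = 0.263: g = 0.0095, g' = -0.465 → ψ = 0.284
Converged at ψ = 0.284.
Compositions from xᵢ = zᵢ/(1+ψ(Kᵢ−1)), yᵢ = Kᵢxᵢ:
  isopentane: x = 0.153, y = 0.431
  MEK: x = 0.569, y = 0.427
  n-heptane: x = 0.278, y = 0.142

ψ = 0.284, x_isopentane = 0.153, y_isopentane = 0.431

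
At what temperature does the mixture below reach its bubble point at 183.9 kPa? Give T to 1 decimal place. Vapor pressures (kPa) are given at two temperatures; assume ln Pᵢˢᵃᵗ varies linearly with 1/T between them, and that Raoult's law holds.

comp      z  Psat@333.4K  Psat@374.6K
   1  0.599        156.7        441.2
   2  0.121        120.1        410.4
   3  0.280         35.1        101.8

Bubble-point temperature: ΣzᵢPᵢˢᵃᵗ(T) = P. Interpolate ln Pᵢˢᵃᵗ = aᵢ + bᵢ/T.
  T = 333.4 K: ΣzᵢPᵢˢᵃᵗ = 118.22 kPa
  T = 374.6 K: ΣzᵢPᵢˢᵃᵗ = 342.44 kPa
  T = 354.0 K: ΣzᵢPᵢˢᵃᵗ = 207.42 kPa
  T = 343.7 K: ΣzᵢPᵢˢᵃᵗ = 157.90 kPa
  T = 348.9 K: ΣzᵢPᵢˢᵃᵗ = 181.57 kPa
  T = 351.4 K: ΣzᵢPᵢˢᵃᵗ = 193.90 kPa
Interpolating between 348.9 K and 351.4 K gives T ≈ 349.4 K.

T = 349.4 K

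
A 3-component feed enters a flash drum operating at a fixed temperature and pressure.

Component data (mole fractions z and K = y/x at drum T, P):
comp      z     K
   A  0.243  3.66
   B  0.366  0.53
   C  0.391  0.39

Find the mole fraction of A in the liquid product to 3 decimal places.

Material balance + equilibrium reduce to Σ zᵢ(Kᵢ−1)/(1+ψ(Kᵢ−1)) = 0.
Check two-phase: ΣzᵢKᵢ = 1.236 > 1 and Σzᵢ/Kᵢ = 1.760 > 1, so g(0) = 0.236 > 0 and g(1) = -0.760 < 0.
Newton iteration, ψ⁰ = 0.54:
  ψ = 0.540: g = -0.3209, g' = -0.758 → ψ = 0.117
  ψ = 0.117: g = 0.0543, g' = -1.260 → ψ = 0.160
  ψ = 0.160: g = 0.0032, g' = -1.119 → ψ = 0.163
Converged at ψ = 0.163.
Compositions from xᵢ = zᵢ/(1+ψ(Kᵢ−1)), yᵢ = Kᵢxᵢ:
  A: x = 0.170, y = 0.621
  B: x = 0.396, y = 0.210
  C: x = 0.434, y = 0.169

x_A = 0.170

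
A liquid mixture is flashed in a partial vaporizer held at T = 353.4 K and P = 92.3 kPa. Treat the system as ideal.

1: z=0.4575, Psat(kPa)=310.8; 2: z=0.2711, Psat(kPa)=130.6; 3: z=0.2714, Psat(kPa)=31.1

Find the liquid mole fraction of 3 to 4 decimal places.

Raoult's law: Kᵢ = Pᵢˢᵃᵗ/P = Pᵢˢᵃᵗ/92.3.
  K_1 = 310.8/92.3 = 3.367281, K_2 = 130.6/92.3 = 1.414951, K_3 = 31.1/92.3 = 0.336945
Rachford–Rice: g(V/F) = Σ zᵢ(Kᵢ−1)/(1+V/F(Kᵢ−1)) = 0.
Check two-phase: ΣzᵢKᵢ = 2.0156 > 1 and Σzᵢ/Kᵢ = 1.1329 > 1, so g(0) = 1.0156 > 0 and g(1) = -0.1329 < 0.
Newton iteration, V/F⁰ = 0.5:
  V/F = 0.5000: g = 0.31994, g' = -0.8367 → V/F = 0.8824
  V/F = 0.8824: g = -0.00071, g' = -0.9867 → V/F = 0.8816
Converged at V/F = 0.8816.
Compositions from xᵢ = zᵢ/(1+V/F(Kᵢ−1)), yᵢ = Kᵢxᵢ:
  1: x = 0.1482, y = 0.4990
  2: x = 0.1985, y = 0.2808
  3: x = 0.6533, y = 0.2201

x_3 = 0.6533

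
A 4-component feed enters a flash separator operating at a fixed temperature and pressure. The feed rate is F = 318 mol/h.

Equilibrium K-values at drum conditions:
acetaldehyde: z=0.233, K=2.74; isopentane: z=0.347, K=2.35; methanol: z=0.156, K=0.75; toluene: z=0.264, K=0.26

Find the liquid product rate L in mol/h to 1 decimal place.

L = 105.3 mol/h

Let ψ = V/F and solve Σ zᵢ(Kᵢ−1)/(1+ψ(Kᵢ−1)) = 0.
g(0) = ΣzᵢKᵢ − 1 = 0.640 and g(1) = 1 − Σzᵢ/Kᵢ = -0.456, so a root lies in (0, 1).
Newton iteration, ψ⁰ = 0.5:
  ψ = 0.500: g = 0.1418, g' = -0.804 → ψ = 0.676
  ψ = 0.676: g = -0.0069, g' = -0.915 → ψ = 0.669
Converged at ψ = 0.669.
Then V = ψ·F = 0.6687·318 = 212.7 mol/h and L = F − V = 105.3 mol/h.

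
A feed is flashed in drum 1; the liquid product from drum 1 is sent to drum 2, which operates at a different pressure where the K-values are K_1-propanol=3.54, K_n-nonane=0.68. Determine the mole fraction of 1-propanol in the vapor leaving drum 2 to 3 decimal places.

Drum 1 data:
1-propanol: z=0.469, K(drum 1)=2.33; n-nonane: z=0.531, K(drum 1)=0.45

Drum 1:
Binary case is linear: z₁(K₁−1)(1+ψ₁(K₂−1)) + z₂(K₂−1)(1+ψ₁(K₁−1)) = 0
⇒ ψ₁ = [z₁(K₁−1)+z₂(K₂−1)] / [−(K₁−1)(K₂−1)] = 0.3317/0.7315 = 0.453
Drum-1 compositions:
  1-propanol: x = 0.293, y = 0.682
  n-nonane: x = 0.707, y = 0.318
Drum-2 feed = drum-1 liquid: z₂ = (0.2926, 0.7074).
Drum 2:
Let ψ₂ = V/F and solve Σ zᵢ(Kᵢ−1)/(1+ψ₂(Kᵢ−1)) = 0.
g(0) = ΣzᵢKᵢ − 1 = 0.517 and g(1) = 1 − Σzᵢ/Kᵢ = -0.123, so a root lies in (0, 1).
Binary case is linear: z₁(K₁−1)(1+ψ₂(K₂−1)) + z₂(K₂−1)(1+ψ₂(K₁−1)) = 0
⇒ ψ₂ = [z₁(K₁−1)+z₂(K₂−1)] / [−(K₁−1)(K₂−1)] = 0.5167/0.8128 = 0.636
  1-propanol: x = 0.112, y = 0.396
  n-nonane: x = 0.888, y = 0.604

y_1-propanol (drum 2) = 0.396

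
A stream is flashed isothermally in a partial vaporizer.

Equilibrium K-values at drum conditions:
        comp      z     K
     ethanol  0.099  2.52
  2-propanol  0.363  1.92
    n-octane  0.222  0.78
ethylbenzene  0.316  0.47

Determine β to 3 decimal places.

β = 0.580

Newton–Raphson from β = 0.32:
  β = 0.320: g = 0.1050, g' = -0.428 → β = 0.565
  β = 0.565: g = 0.0057, g' = -0.394 → β = 0.580
Converged at β = 0.580.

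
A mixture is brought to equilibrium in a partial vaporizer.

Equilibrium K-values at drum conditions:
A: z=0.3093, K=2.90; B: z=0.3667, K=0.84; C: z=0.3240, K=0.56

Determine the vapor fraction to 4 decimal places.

ψ = 0.6439

Material balance + equilibrium reduce to Σ zᵢ(Kᵢ−1)/(1+ψ(Kᵢ−1)) = 0.
g(0) = ΣzᵢKᵢ − 1 = 0.3864 and g(1) = 1 − Σzᵢ/Kᵢ = -0.1218, so a root lies in (0, 1).
Iterate (Newton) starting at ψ = 0.44:
  ψ = 0.4400: g = 0.08018, g' = -0.4386 → ψ = 0.6228
  ψ = 0.6228: g = 0.00762, g' = -0.3648 → ψ = 0.6437
  ψ = 0.6437: g = 0.00005, g' = -0.3597 → ψ = 0.6439
Converged at ψ = 0.6439.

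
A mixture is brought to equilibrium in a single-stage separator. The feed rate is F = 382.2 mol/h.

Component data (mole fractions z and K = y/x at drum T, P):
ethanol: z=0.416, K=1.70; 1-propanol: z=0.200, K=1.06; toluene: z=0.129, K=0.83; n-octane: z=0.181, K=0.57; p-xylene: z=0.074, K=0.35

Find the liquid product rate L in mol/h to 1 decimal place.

L = 140.1 mol/h

Rachford–Rice: g(ψ) = Σ zᵢ(Kᵢ−1)/(1+ψ(Kᵢ−1)) = 0.
Check two-phase: ΣzᵢKᵢ = 1.155 > 1 and Σzᵢ/Kᵢ = 1.118 > 1, so g(0) = 0.155 > 0 and g(1) = -0.118 < 0.
Newton iteration, ψ⁰ = 0.3:
  ψ = 0.300: g = 0.0802, g' = -0.236 → ψ = 0.639
  ψ = 0.639: g = -0.0015, g' = -0.258 → ψ = 0.633
Converged at ψ = 0.633.
Then V = ψ·F = 0.6334·382.2 = 242.1 mol/h and L = F − V = 140.1 mol/h.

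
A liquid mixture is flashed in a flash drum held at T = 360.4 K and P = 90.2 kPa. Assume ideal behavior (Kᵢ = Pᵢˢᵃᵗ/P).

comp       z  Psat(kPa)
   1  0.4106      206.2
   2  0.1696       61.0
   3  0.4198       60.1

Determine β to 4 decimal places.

β = 0.7827

Raoult's law: Kᵢ = Pᵢˢᵃᵗ/P = Pᵢˢᵃᵗ/90.2.
  K_1 = 206.2/90.2 = 2.286031, K_2 = 61.0/90.2 = 0.676275, K_3 = 60.1/90.2 = 0.666297
Material balance + equilibrium reduce to Σ zᵢ(Kᵢ−1)/(1+β(Kᵢ−1)) = 0.
Feasibility: ΣzᵢKᵢ = 1.3331, Σzᵢ/Kᵢ = 1.0604 — both > 1, two phases present.
Newton iteration, β⁰ = 0.5:
  β = 0.5000: g = 0.08774, g' = -0.3442 → β = 0.7549
  β = 0.7549: g = 0.00801, g' = -0.2895 → β = 0.7826
  β = 0.7826: g = 0.00005, g' = -0.2862 → β = 0.7827
Converged at β = 0.7827.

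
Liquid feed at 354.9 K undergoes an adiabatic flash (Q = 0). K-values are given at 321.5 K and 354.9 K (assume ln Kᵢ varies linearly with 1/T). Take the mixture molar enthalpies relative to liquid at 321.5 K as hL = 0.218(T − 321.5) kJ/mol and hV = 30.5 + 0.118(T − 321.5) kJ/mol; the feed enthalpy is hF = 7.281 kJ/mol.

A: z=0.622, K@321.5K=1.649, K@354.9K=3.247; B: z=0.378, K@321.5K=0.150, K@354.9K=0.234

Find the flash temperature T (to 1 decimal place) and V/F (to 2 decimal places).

T = 323.8 K, V/F = 0.22

Adiabatic flash: solve Rachford–Rice at each trial T, then check hF = ψ·hV(T) + (1−ψ)·hL(T).
  T = 321.5 K: K = (1.649, 0.150), RR gives ψ = 0.149, H_out = 4.555 kJ/mol
  T = 354.9 K: K = (3.247, 0.234), RR gives ψ = 0.644, H_out = 24.766 kJ/mol
  T = 338.2 K: K = (2.353, 0.189), RR gives ψ = 0.488, H_out = 17.709 kJ/mol
  T = 329.9 K: K = (1.981, 0.169), RR gives ψ = 0.363, H_out = 12.605 kJ/mol
  T = 325.7 K: K = (1.809, 0.159), RR gives ψ = 0.273, H_out = 9.127 kJ/mol
  T = 323.6 K: K = (1.728, 0.155), RR gives ψ = 0.216, H_out = 7.015 kJ/mol
  T = 324.6 K: K = (1.766, 0.157), RR gives ψ = 0.245, H_out = 8.058 kJ/mol
  T = 324.1 K: K = (1.747, 0.156), RR gives ψ = 0.231, H_out = 7.546 kJ/mol
  T = 323.9 K: K = (1.739, 0.155), RR gives ψ = 0.225, H_out = 7.336 kJ/mol
Linear interpolation between T = 323.6 (H_out = 7.015) and T = 323.9 (H_out = 7.336) on hF = 7.281 gives T ≈ 323.8 K, at which ψ = 0.22.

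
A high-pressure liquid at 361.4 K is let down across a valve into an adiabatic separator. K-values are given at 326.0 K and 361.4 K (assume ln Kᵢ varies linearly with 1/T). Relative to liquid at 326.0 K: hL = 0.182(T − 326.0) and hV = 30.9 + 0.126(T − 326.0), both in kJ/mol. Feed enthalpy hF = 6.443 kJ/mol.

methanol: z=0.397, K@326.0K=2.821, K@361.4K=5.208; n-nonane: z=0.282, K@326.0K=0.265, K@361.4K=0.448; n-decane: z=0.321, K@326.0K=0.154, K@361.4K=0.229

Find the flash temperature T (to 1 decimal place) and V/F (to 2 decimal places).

T = 328.4 K, V/F = 0.20

Adiabatic flash: solve Rachford–Rice at each trial T, then check hF = ψ·hV(T) + (1−ψ)·hL(T).
  T = 326.0 K: K = (2.821, 0.265, 0.154), RR gives ψ = 0.168, H_out = 5.205 kJ/mol
  T = 361.4 K: K = (5.208, 0.448, 0.229), RR gives ψ = 0.444, H_out = 19.280 kJ/mol
  T = 343.7 K: K = (3.894, 0.349, 0.190), RR gives ψ = 0.329, H_out = 13.070 kJ/mol
  T = 334.9 K: K = (3.332, 0.306, 0.172), RR gives ψ = 0.259, H_out = 9.488 kJ/mol
  T = 330.4 K: K = (3.066, 0.285, 0.163), RR gives ψ = 0.216, H_out = 7.430 kJ/mol
  T = 328.2 K: K = (2.942, 0.275, 0.158), RR gives ψ = 0.193, H_out = 6.348 kJ/mol
Linear interpolation between T = 328.2 (H_out = 6.348) and T = 330.4 (H_out = 7.430) on hF = 6.443 gives T ≈ 328.4 K, at which ψ = 0.20.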